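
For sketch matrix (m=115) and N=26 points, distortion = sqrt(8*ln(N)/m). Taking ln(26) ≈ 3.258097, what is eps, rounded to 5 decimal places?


ln(26) ≈ 3.258097.
8*ln(N)/m ≈ 8*3.258097/115 ≈ 0.22665023.
eps = sqrt(0.22665023) ≈ 0.476078 ≈ 0.47608.

0.47608


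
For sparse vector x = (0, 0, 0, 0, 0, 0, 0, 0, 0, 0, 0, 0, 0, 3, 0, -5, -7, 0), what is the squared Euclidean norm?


Non-zero entries: [(13, 3), (15, -5), (16, -7)]
Squares: [9, 25, 49]
||x||_2^2 = sum = 83.

83


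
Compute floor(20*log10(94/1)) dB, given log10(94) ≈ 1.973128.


||x||/||e|| = 94/1 = 94.
log10(94) ≈ 1.973128.
20*log10(||x||/||e||) ≈ 20*1.973128 = 39.46256.
floor(39.46256) = 39.

39


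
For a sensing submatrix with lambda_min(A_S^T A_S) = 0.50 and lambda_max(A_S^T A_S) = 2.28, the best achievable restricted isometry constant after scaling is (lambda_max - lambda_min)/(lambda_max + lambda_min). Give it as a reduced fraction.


lambda_max - lambda_min = 2.28 - 0.50 = 1.78.
lambda_max + lambda_min = 2.28 + 0.50 = 2.78.
delta = 1.78/2.78 = 178/278 = 89/139.

89/139


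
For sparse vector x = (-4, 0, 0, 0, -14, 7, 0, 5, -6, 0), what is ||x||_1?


Non-zero entries: [(0, -4), (4, -14), (5, 7), (7, 5), (8, -6)]
Absolute values: [4, 14, 7, 5, 6]
||x||_1 = sum = 36.

36


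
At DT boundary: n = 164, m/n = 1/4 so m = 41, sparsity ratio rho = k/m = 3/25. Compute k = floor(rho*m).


m = 1/4*164 = 41.
rho = 3/25.
rho*m = 3/25*41 = 4.92.
k = floor(4.92) = 4.

4


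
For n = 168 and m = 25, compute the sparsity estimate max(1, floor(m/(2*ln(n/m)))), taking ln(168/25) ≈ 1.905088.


n/m = 168/25.
ln(n/m) ≈ 1.905088.
2*ln(n/m) ≈ 3.810176.
m/(2*ln(n/m)) ≈ 25/3.810176 ≈ 6.5614.
floor = 6.
k_max = max(1, 6) = 6.

6


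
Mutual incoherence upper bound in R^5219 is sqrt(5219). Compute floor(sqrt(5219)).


72^2 = 5184 <= 5219 < 5329 = 73^2, so 72 <= sqrt(5219) < 73.
floor(sqrt(5219)) = 72.

72


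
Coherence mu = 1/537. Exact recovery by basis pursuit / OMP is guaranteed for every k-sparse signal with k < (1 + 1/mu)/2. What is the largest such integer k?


1/mu = 537.
1 + 1/mu = 538.
(1 + 1/mu)/2 = 269 is an integer and the inequality is strict, so k_max = 269 - 1 = 268.

268


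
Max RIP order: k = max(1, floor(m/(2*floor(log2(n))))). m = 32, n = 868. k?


floor(log2(868)) = 9.
2*9 = 18.
m/(2*floor(log2(n))) = 32/18 ≈ 1.7778.
floor = 1.
k = max(1, 1) = 1.

1


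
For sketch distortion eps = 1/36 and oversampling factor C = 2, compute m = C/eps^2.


1/eps = 36.
(1/eps)^2 = 1296.
m = 2*1296 = 2592.

2592


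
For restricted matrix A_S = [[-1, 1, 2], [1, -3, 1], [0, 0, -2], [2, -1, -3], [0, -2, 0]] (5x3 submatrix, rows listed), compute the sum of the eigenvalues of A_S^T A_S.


Sum of eigenvalues of A_S^T A_S = trace(A_S^T A_S) = sum of squared column norms of A_S.
A_S^T A_S diagonal: [6, 15, 18].
trace = 6 + 15 + 18 = 39.

39


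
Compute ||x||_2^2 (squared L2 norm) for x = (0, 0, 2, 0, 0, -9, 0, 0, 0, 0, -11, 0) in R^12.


Non-zero entries: [(2, 2), (5, -9), (10, -11)]
Squares: [4, 81, 121]
||x||_2^2 = sum = 206.

206


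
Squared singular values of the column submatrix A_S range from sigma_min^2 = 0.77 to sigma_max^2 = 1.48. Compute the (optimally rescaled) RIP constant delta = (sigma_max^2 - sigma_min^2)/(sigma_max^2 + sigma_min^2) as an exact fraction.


lambda_max - lambda_min = 1.48 - 0.77 = 0.71.
lambda_max + lambda_min = 1.48 + 0.77 = 2.25.
delta = 0.71/2.25 = 71/225.

71/225


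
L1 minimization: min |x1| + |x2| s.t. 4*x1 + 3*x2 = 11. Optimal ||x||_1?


Axis intercepts:
  x1 = 11/4, x2 = 0: L1 = 11/4
  x1 = 0, x2 = 11/3: L1 = 11/3
x* = (11/4, 0)
||x*||_1 = 11/4.

11/4


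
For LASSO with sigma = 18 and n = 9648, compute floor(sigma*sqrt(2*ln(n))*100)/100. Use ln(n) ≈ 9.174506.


ln(9648) ≈ 9.174506.
2*ln(n) ≈ 18.349012.
sqrt(2*ln(n)) ≈ sqrt(18.349012) ≈ 4.283575.
lambda ≈ 18*4.283575 = 77.10435.
floor(lambda*100)/100 = 77.10.

77.10


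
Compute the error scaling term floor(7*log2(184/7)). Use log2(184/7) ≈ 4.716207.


log2(n/k) = log2(184/7) ≈ 4.716207.
k*log2(n/k) ≈ 7*4.716207 = 33.013449.
floor(33.013449) = 33.

33


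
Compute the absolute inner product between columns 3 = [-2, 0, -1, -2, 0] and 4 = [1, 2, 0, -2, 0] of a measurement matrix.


Inner product: -2*1 + 0*2 + -1*0 + -2*-2 + 0*0
Products: [-2, 0, 0, 4, 0]
Sum = 2.
|dot| = 2.

2


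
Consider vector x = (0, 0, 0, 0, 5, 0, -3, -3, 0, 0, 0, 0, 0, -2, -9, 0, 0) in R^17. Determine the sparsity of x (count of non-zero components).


Non-zero positions: [4, 6, 7, 13, 14].
Sparsity = 5.

5


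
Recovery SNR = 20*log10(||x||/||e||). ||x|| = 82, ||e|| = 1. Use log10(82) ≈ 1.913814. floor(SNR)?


||x||/||e|| = 82/1 = 82.
log10(82) ≈ 1.913814.
20*log10(||x||/||e||) ≈ 20*1.913814 = 38.27628.
floor(38.27628) = 38.

38


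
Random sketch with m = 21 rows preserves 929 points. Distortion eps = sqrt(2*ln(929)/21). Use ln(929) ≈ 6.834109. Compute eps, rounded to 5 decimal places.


ln(929) ≈ 6.834109.
2*ln(N)/m ≈ 2*6.834109/21 ≈ 0.65086752.
eps = sqrt(0.65086752) ≈ 0.8067636 ≈ 0.80676.

0.80676


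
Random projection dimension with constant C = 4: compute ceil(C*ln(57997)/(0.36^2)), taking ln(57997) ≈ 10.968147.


ln(57997) ≈ 10.968147.
eps^2 = 0.36^2 = 0.1296.
C*ln(N)/eps^2 ≈ 4*10.968147/0.1296 ≈ 338.5231.
m = ceil(338.5231) = 339.

339


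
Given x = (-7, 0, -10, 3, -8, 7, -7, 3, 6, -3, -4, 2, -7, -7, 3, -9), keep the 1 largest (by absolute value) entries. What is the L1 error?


Sorted |x_i| descending: [10, 9, 8, 7, 7, 7, 7, 7, 6, 4, 3, 3, 3, 3, 2, 0]
Keep top 1: [10]
Tail entries: [9, 8, 7, 7, 7, 7, 7, 6, 4, 3, 3, 3, 3, 2, 0]
L1 error = sum of tail = 76.

76


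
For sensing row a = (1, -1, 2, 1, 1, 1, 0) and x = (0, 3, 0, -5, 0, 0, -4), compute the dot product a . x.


Non-zero terms: ['-1*3', '1*-5', '0*-4']
Products: [-3, -5, 0]
y = sum = -8.

-8


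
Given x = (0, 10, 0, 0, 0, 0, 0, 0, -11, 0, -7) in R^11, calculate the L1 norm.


Non-zero entries: [(1, 10), (8, -11), (10, -7)]
Absolute values: [10, 11, 7]
||x||_1 = sum = 28.

28


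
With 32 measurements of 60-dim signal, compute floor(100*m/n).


100*m/n = 100*32/60 ≈ 53.3333.
floor = 53.

53


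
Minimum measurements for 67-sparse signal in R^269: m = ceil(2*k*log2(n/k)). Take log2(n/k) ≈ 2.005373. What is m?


log2(n/k) = log2(269/67) ≈ 2.005373.
2*k*log2(n/k) ≈ 2*67*2.005373 = 268.719982.
m = ceil(268.719982) = 269.

269


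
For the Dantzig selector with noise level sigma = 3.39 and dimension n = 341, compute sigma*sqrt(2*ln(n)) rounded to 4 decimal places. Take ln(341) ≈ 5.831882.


ln(341) ≈ 5.831882.
2*ln(n) ≈ 11.663764.
sqrt(2*ln(n)) ≈ sqrt(11.663764) ≈ 3.415225.
threshold ≈ 3.39*3.415225 = 11.57761275 ≈ 11.5776.

11.5776


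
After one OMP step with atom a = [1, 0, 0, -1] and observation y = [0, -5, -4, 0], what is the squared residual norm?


a^T a = 2.
a^T y = 0.
coeff = 0/2 = 0.
||r||^2 = 41.

41


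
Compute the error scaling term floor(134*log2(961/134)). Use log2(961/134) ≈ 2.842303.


log2(n/k) = log2(961/134) ≈ 2.842303.
k*log2(n/k) ≈ 134*2.842303 = 380.868602.
floor(380.868602) = 380.

380


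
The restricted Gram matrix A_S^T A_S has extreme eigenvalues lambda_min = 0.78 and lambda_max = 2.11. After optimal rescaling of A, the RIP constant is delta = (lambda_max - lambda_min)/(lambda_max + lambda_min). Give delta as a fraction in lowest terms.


lambda_max - lambda_min = 2.11 - 0.78 = 1.33.
lambda_max + lambda_min = 2.11 + 0.78 = 2.89.
delta = 1.33/2.89 = 133/289.

133/289


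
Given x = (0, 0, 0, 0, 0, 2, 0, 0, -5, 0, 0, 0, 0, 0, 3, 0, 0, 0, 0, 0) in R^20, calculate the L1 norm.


Non-zero entries: [(5, 2), (8, -5), (14, 3)]
Absolute values: [2, 5, 3]
||x||_1 = sum = 10.

10


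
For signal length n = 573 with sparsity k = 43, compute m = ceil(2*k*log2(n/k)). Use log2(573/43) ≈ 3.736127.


log2(n/k) = log2(573/43) ≈ 3.736127.
2*k*log2(n/k) ≈ 2*43*3.736127 = 321.306922.
m = ceil(321.306922) = 322.

322


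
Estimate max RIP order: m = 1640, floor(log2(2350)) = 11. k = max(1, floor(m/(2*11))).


floor(log2(2350)) = 11.
2*11 = 22.
m/(2*floor(log2(n))) = 1640/22 ≈ 74.5455.
floor = 74.
k = max(1, 74) = 74.

74


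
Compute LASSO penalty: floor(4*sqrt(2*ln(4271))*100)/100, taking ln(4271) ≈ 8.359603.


ln(4271) ≈ 8.359603.
2*ln(n) ≈ 16.719206.
sqrt(2*ln(n)) ≈ sqrt(16.719206) ≈ 4.088913.
lambda ≈ 4*4.088913 = 16.355652.
floor(lambda*100)/100 = 16.35.

16.35


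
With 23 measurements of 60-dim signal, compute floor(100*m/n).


100*m/n = 100*23/60 ≈ 38.3333.
floor = 38.

38


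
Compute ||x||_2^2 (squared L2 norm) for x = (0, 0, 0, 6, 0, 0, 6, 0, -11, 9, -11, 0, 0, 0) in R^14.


Non-zero entries: [(3, 6), (6, 6), (8, -11), (9, 9), (10, -11)]
Squares: [36, 36, 121, 81, 121]
||x||_2^2 = sum = 395.

395


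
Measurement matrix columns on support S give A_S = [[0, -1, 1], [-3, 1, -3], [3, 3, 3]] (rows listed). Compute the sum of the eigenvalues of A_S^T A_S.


Sum of eigenvalues of A_S^T A_S = trace(A_S^T A_S) = sum of squared column norms of A_S.
A_S^T A_S diagonal: [18, 11, 19].
trace = 18 + 11 + 19 = 48.

48


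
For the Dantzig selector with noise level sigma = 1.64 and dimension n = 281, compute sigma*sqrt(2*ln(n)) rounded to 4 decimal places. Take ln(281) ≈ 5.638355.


ln(281) ≈ 5.638355.
2*ln(n) ≈ 11.27671.
sqrt(2*ln(n)) ≈ sqrt(11.27671) ≈ 3.358081.
threshold ≈ 1.64*3.358081 = 5.50725284 ≈ 5.5073.

5.5073


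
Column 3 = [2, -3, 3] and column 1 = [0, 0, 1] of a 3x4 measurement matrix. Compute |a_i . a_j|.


Inner product: 2*0 + -3*0 + 3*1
Products: [0, 0, 3]
Sum = 3.
|dot| = 3.

3


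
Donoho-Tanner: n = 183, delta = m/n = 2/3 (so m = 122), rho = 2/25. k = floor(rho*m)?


m = 2/3*183 = 122.
rho = 2/25.
rho*m = 2/25*122 = 9.76.
k = floor(9.76) = 9.

9


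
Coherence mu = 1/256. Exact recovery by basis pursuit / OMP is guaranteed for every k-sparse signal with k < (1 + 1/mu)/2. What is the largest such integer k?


1/mu = 256.
1 + 1/mu = 257.
(1 + 1/mu)/2 = 128.5 is not an integer, so k_max = floor(128.5) = 128.

128


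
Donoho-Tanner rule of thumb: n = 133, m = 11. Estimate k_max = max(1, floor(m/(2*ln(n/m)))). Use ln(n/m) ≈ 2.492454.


n/m = 133/11.
ln(n/m) ≈ 2.492454.
2*ln(n/m) ≈ 4.984908.
m/(2*ln(n/m)) ≈ 11/4.984908 ≈ 2.2067.
floor = 2.
k_max = max(1, 2) = 2.

2


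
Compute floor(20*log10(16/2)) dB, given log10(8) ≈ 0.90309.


||x||/||e|| = 16/2 = 8.
log10(8) ≈ 0.90309.
20*log10(||x||/||e||) ≈ 20*0.90309 = 18.0618.
floor(18.0618) = 18.

18


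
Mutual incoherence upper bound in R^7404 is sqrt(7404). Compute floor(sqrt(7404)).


86^2 = 7396 <= 7404 < 7569 = 87^2, so 86 <= sqrt(7404) < 87.
floor(sqrt(7404)) = 86.

86


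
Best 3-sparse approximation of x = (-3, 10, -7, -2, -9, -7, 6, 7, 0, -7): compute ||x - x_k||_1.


Sorted |x_i| descending: [10, 9, 7, 7, 7, 7, 6, 3, 2, 0]
Keep top 3: [10, 9, 7]
Tail entries: [7, 7, 7, 6, 3, 2, 0]
L1 error = sum of tail = 32.

32


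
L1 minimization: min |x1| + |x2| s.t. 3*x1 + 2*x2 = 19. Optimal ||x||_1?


Axis intercepts:
  x1 = 19/3, x2 = 0: L1 = 19/3
  x1 = 0, x2 = 19/2: L1 = 19/2
x* = (19/3, 0)
||x*||_1 = 19/3.

19/3


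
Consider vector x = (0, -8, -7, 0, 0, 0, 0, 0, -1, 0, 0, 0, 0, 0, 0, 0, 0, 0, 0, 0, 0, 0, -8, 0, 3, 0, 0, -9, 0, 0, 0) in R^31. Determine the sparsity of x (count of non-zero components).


Non-zero positions: [1, 2, 8, 22, 24, 27].
Sparsity = 6.

6


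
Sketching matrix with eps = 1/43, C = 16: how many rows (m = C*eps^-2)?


1/eps = 43.
(1/eps)^2 = 1849.
m = 16*1849 = 29584.

29584


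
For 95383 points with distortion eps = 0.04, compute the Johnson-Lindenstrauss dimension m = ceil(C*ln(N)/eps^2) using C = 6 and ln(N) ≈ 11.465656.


ln(95383) ≈ 11.465656.
eps^2 = 0.04^2 = 0.0016.
C*ln(N)/eps^2 ≈ 6*11.465656/0.0016 ≈ 42996.21.
m = ceil(42996.21) = 42997.

42997


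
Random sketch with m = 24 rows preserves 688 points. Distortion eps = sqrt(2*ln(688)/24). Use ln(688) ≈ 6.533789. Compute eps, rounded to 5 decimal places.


ln(688) ≈ 6.533789.
2*ln(N)/m ≈ 2*6.533789/24 ≈ 0.54448242.
eps = sqrt(0.54448242) ≈ 0.7378905 ≈ 0.73789.

0.73789


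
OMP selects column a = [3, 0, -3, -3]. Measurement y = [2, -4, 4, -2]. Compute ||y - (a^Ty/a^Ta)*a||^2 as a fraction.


a^T a = 27.
a^T y = 0.
coeff = 0/27 = 0.
||r||^2 = 40.

40


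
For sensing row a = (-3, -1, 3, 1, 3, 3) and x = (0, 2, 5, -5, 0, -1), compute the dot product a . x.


Non-zero terms: ['-1*2', '3*5', '1*-5', '3*-1']
Products: [-2, 15, -5, -3]
y = sum = 5.

5


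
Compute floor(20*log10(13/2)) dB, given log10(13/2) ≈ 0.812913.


||x||/||e|| = 13/2.
log10(13/2) ≈ 0.812913.
20*log10(||x||/||e||) ≈ 20*0.812913 = 16.25826.
floor(16.25826) = 16.

16


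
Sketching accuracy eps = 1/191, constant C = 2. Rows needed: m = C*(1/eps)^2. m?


1/eps = 191.
(1/eps)^2 = 36481.
m = 2*36481 = 72962.

72962


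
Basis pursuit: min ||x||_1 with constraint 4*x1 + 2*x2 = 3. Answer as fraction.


Axis intercepts:
  x1 = 3/4, x2 = 0: L1 = 3/4
  x1 = 0, x2 = 3/2: L1 = 3/2
x* = (3/4, 0)
||x*||_1 = 3/4.

3/4


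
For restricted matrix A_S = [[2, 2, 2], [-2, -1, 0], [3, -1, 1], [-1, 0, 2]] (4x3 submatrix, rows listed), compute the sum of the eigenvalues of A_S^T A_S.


Sum of eigenvalues of A_S^T A_S = trace(A_S^T A_S) = sum of squared column norms of A_S.
A_S^T A_S diagonal: [18, 6, 9].
trace = 18 + 6 + 9 = 33.

33


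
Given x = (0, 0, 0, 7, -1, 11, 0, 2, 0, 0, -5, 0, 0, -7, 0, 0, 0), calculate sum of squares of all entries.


Non-zero entries: [(3, 7), (4, -1), (5, 11), (7, 2), (10, -5), (13, -7)]
Squares: [49, 1, 121, 4, 25, 49]
||x||_2^2 = sum = 249.

249


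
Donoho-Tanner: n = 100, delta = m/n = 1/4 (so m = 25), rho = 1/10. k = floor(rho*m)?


m = 1/4*100 = 25.
rho = 1/10.
rho*m = 1/10*25 = 2.5.
k = floor(2.5) = 2.

2


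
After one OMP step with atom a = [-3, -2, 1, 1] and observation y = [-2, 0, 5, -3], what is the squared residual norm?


a^T a = 15.
a^T y = 8.
coeff = 8/15 = 8/15.
||r||^2 = 506/15.

506/15


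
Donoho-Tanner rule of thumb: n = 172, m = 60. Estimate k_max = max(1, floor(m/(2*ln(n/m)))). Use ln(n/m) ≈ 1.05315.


n/m = 172/60 = 43/15.
ln(n/m) ≈ 1.05315.
2*ln(n/m) ≈ 2.1063.
m/(2*ln(n/m)) ≈ 60/2.1063 ≈ 28.486.
floor = 28.
k_max = max(1, 28) = 28.

28


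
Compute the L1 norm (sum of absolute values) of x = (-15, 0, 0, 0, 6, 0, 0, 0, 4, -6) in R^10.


Non-zero entries: [(0, -15), (4, 6), (8, 4), (9, -6)]
Absolute values: [15, 6, 4, 6]
||x||_1 = sum = 31.

31


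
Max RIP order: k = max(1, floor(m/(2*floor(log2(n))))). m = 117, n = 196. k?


floor(log2(196)) = 7.
2*7 = 14.
m/(2*floor(log2(n))) = 117/14 ≈ 8.3571.
floor = 8.
k = max(1, 8) = 8.

8


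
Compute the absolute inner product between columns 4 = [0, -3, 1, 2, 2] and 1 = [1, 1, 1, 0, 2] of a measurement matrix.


Inner product: 0*1 + -3*1 + 1*1 + 2*0 + 2*2
Products: [0, -3, 1, 0, 4]
Sum = 2.
|dot| = 2.

2


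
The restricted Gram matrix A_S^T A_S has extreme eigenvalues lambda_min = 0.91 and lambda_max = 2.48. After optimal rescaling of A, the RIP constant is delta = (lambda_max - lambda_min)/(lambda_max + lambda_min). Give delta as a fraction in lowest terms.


lambda_max - lambda_min = 2.48 - 0.91 = 1.57.
lambda_max + lambda_min = 2.48 + 0.91 = 3.39.
delta = 1.57/3.39 = 157/339.

157/339


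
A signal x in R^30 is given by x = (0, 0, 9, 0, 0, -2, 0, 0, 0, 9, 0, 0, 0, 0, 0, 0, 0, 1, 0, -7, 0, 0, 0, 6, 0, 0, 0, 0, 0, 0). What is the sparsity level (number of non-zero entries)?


Non-zero positions: [2, 5, 9, 17, 19, 23].
Sparsity = 6.

6


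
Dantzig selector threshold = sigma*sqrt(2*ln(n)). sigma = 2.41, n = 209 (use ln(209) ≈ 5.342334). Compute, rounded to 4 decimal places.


ln(209) ≈ 5.342334.
2*ln(n) ≈ 10.684668.
sqrt(2*ln(n)) ≈ sqrt(10.684668) ≈ 3.268741.
threshold ≈ 2.41*3.268741 = 7.87766581 ≈ 7.8777.

7.8777


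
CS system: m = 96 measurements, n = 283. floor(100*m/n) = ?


100*m/n = 100*96/283 ≈ 33.9223.
floor = 33.

33


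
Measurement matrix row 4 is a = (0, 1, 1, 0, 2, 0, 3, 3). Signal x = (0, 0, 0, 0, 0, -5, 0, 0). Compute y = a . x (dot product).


Non-zero terms: ['0*-5']
Products: [0]
y = sum = 0.

0


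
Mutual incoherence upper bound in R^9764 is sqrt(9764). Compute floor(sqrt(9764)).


98^2 = 9604 <= 9764 < 9801 = 99^2, so 98 <= sqrt(9764) < 99.
floor(sqrt(9764)) = 98.

98


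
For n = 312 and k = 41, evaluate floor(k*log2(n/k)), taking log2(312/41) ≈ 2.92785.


log2(n/k) = log2(312/41) ≈ 2.92785.
k*log2(n/k) ≈ 41*2.92785 = 120.04185.
floor(120.04185) = 120.

120


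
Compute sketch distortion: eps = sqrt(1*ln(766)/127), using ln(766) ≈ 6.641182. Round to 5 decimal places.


ln(766) ≈ 6.641182.
1*ln(N)/m ≈ 1*6.641182/127 ≈ 0.05229277.
eps = sqrt(0.05229277) ≈ 0.2286761 ≈ 0.22868.

0.22868


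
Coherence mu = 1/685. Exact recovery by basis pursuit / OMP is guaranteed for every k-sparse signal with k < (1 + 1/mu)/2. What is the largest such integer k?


1/mu = 685.
1 + 1/mu = 686.
(1 + 1/mu)/2 = 343 is an integer and the inequality is strict, so k_max = 343 - 1 = 342.

342


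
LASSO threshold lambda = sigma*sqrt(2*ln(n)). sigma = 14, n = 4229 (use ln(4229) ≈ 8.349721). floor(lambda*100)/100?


ln(4229) ≈ 8.349721.
2*ln(n) ≈ 16.699442.
sqrt(2*ln(n)) ≈ sqrt(16.699442) ≈ 4.086495.
lambda ≈ 14*4.086495 = 57.21093.
floor(lambda*100)/100 = 57.21.

57.21


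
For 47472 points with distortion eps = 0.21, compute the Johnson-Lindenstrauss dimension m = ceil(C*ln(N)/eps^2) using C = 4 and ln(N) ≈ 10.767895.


ln(47472) ≈ 10.767895.
eps^2 = 0.21^2 = 0.0441.
C*ln(N)/eps^2 ≈ 4*10.767895/0.0441 ≈ 976.6798.
m = ceil(976.6798) = 977.

977


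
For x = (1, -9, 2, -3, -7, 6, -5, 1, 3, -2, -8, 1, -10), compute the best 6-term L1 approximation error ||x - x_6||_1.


Sorted |x_i| descending: [10, 9, 8, 7, 6, 5, 3, 3, 2, 2, 1, 1, 1]
Keep top 6: [10, 9, 8, 7, 6, 5]
Tail entries: [3, 3, 2, 2, 1, 1, 1]
L1 error = sum of tail = 13.

13


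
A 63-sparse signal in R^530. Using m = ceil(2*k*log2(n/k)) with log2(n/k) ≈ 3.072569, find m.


log2(n/k) = log2(530/63) ≈ 3.072569.
2*k*log2(n/k) ≈ 2*63*3.072569 = 387.143694.
m = ceil(387.143694) = 388.

388


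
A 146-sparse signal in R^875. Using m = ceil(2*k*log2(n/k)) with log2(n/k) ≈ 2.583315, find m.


log2(n/k) = log2(875/146) ≈ 2.583315.
2*k*log2(n/k) ≈ 2*146*2.583315 = 754.32798.
m = ceil(754.32798) = 755.

755


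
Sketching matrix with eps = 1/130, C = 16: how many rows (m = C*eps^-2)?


1/eps = 130.
(1/eps)^2 = 16900.
m = 16*16900 = 270400.

270400


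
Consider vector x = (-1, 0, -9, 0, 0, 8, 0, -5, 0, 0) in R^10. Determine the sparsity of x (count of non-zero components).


Non-zero positions: [0, 2, 5, 7].
Sparsity = 4.

4


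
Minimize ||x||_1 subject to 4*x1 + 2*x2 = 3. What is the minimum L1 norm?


Axis intercepts:
  x1 = 3/4, x2 = 0: L1 = 3/4
  x1 = 0, x2 = 3/2: L1 = 3/2
x* = (3/4, 0)
||x*||_1 = 3/4.

3/4


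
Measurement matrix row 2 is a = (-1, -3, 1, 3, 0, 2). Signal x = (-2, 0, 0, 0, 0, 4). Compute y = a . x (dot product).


Non-zero terms: ['-1*-2', '2*4']
Products: [2, 8]
y = sum = 10.

10


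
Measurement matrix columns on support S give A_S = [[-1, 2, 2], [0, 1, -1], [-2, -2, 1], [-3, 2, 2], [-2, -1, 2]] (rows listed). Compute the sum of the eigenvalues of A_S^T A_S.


Sum of eigenvalues of A_S^T A_S = trace(A_S^T A_S) = sum of squared column norms of A_S.
A_S^T A_S diagonal: [18, 14, 14].
trace = 18 + 14 + 14 = 46.

46


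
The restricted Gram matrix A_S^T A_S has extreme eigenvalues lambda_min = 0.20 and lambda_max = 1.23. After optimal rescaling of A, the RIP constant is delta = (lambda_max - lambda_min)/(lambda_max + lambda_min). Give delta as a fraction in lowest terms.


lambda_max - lambda_min = 1.23 - 0.20 = 1.03.
lambda_max + lambda_min = 1.23 + 0.20 = 1.43.
delta = 1.03/1.43 = 103/143.

103/143


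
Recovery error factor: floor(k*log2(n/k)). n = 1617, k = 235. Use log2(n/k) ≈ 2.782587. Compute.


log2(n/k) = log2(1617/235) ≈ 2.782587.
k*log2(n/k) ≈ 235*2.782587 = 653.907945.
floor(653.907945) = 653.

653


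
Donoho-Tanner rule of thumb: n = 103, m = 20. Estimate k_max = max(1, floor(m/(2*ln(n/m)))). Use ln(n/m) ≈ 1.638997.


n/m = 103/20.
ln(n/m) ≈ 1.638997.
2*ln(n/m) ≈ 3.277994.
m/(2*ln(n/m)) ≈ 20/3.277994 ≈ 6.1013.
floor = 6.
k_max = max(1, 6) = 6.

6


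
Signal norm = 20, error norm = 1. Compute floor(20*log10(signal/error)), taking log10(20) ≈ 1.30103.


||x||/||e|| = 20/1 = 20.
log10(20) ≈ 1.30103.
20*log10(||x||/||e||) ≈ 20*1.30103 = 26.0206.
floor(26.0206) = 26.

26


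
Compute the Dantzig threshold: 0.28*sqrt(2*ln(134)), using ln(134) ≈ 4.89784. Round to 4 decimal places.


ln(134) ≈ 4.89784.
2*ln(n) ≈ 9.79568.
sqrt(2*ln(n)) ≈ sqrt(9.79568) ≈ 3.129805.
threshold ≈ 0.28*3.129805 = 0.8763454 ≈ 0.8763.

0.8763


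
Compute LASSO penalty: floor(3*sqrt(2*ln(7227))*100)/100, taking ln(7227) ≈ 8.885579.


ln(7227) ≈ 8.885579.
2*ln(n) ≈ 17.771158.
sqrt(2*ln(n)) ≈ sqrt(17.771158) ≈ 4.215585.
lambda ≈ 3*4.215585 = 12.646755.
floor(lambda*100)/100 = 12.64.

12.64


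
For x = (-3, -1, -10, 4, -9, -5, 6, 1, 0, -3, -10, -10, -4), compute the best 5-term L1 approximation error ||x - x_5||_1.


Sorted |x_i| descending: [10, 10, 10, 9, 6, 5, 4, 4, 3, 3, 1, 1, 0]
Keep top 5: [10, 10, 10, 9, 6]
Tail entries: [5, 4, 4, 3, 3, 1, 1, 0]
L1 error = sum of tail = 21.

21


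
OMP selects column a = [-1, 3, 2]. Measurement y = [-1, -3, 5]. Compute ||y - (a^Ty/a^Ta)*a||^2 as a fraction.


a^T a = 14.
a^T y = 2.
coeff = 2/14 = 1/7.
||r||^2 = 243/7.

243/7


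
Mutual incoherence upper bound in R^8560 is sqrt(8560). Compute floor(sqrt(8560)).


92^2 = 8464 <= 8560 < 8649 = 93^2, so 92 <= sqrt(8560) < 93.
floor(sqrt(8560)) = 92.

92


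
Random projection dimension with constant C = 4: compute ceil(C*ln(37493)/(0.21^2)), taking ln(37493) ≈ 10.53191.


ln(37493) ≈ 10.53191.
eps^2 = 0.21^2 = 0.0441.
C*ln(N)/eps^2 ≈ 4*10.53191/0.0441 ≈ 955.2753.
m = ceil(955.2753) = 956.

956


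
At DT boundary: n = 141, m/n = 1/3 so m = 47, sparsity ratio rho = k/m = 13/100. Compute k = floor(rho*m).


m = 1/3*141 = 47.
rho = 13/100.
rho*m = 13/100*47 = 6.11.
k = floor(6.11) = 6.

6


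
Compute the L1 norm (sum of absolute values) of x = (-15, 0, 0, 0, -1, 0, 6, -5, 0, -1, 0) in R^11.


Non-zero entries: [(0, -15), (4, -1), (6, 6), (7, -5), (9, -1)]
Absolute values: [15, 1, 6, 5, 1]
||x||_1 = sum = 28.

28


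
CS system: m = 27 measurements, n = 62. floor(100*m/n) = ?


100*m/n = 100*27/62 ≈ 43.5484.
floor = 43.

43


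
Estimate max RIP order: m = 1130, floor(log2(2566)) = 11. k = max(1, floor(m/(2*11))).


floor(log2(2566)) = 11.
2*11 = 22.
m/(2*floor(log2(n))) = 1130/22 ≈ 51.3636.
floor = 51.
k = max(1, 51) = 51.

51


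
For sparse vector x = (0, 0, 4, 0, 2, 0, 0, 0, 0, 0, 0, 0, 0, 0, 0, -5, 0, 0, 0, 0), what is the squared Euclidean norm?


Non-zero entries: [(2, 4), (4, 2), (15, -5)]
Squares: [16, 4, 25]
||x||_2^2 = sum = 45.

45


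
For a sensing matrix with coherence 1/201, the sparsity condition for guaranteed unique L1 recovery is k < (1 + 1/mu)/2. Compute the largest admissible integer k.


1/mu = 201.
1 + 1/mu = 202.
(1 + 1/mu)/2 = 101 is an integer and the inequality is strict, so k_max = 101 - 1 = 100.

100


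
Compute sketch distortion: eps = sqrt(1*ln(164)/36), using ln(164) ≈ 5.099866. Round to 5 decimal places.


ln(164) ≈ 5.099866.
1*ln(N)/m ≈ 1*5.099866/36 ≈ 0.14166294.
eps = sqrt(0.14166294) ≈ 0.3763814 ≈ 0.37638.

0.37638


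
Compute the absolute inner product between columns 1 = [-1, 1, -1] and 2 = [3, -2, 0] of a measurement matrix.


Inner product: -1*3 + 1*-2 + -1*0
Products: [-3, -2, 0]
Sum = -5.
|dot| = 5.

5


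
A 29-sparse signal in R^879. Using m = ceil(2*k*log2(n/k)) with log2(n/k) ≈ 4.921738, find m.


log2(n/k) = log2(879/29) ≈ 4.921738.
2*k*log2(n/k) ≈ 2*29*4.921738 = 285.460804.
m = ceil(285.460804) = 286.

286


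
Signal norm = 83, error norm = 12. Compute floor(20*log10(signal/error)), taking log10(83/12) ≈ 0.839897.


||x||/||e|| = 83/12.
log10(83/12) ≈ 0.839897.
20*log10(||x||/||e||) ≈ 20*0.839897 = 16.79794.
floor(16.79794) = 16.

16


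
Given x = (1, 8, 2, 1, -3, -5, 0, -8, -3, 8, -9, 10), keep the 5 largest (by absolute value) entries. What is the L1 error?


Sorted |x_i| descending: [10, 9, 8, 8, 8, 5, 3, 3, 2, 1, 1, 0]
Keep top 5: [10, 9, 8, 8, 8]
Tail entries: [5, 3, 3, 2, 1, 1, 0]
L1 error = sum of tail = 15.

15


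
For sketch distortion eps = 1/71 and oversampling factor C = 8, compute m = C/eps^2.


1/eps = 71.
(1/eps)^2 = 5041.
m = 8*5041 = 40328.

40328


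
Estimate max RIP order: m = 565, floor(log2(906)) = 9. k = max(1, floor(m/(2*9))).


floor(log2(906)) = 9.
2*9 = 18.
m/(2*floor(log2(n))) = 565/18 ≈ 31.3889.
floor = 31.
k = max(1, 31) = 31.

31


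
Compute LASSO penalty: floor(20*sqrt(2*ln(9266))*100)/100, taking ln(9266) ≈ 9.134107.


ln(9266) ≈ 9.134107.
2*ln(n) ≈ 18.268214.
sqrt(2*ln(n)) ≈ sqrt(18.268214) ≈ 4.274133.
lambda ≈ 20*4.274133 = 85.48266.
floor(lambda*100)/100 = 85.48.

85.48


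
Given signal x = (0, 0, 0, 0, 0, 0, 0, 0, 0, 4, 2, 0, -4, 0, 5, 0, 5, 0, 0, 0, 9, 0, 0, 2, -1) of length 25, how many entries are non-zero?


Non-zero positions: [9, 10, 12, 14, 16, 20, 23, 24].
Sparsity = 8.

8


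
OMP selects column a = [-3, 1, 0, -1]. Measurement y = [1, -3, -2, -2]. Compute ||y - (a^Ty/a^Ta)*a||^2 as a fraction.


a^T a = 11.
a^T y = -4.
coeff = -4/11 = -4/11.
||r||^2 = 182/11.

182/11


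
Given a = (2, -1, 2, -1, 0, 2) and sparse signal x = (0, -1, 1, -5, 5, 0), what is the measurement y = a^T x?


Non-zero terms: ['-1*-1', '2*1', '-1*-5', '0*5']
Products: [1, 2, 5, 0]
y = sum = 8.

8


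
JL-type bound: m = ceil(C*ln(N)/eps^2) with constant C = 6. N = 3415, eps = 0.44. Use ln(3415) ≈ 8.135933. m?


ln(3415) ≈ 8.135933.
eps^2 = 0.44^2 = 0.1936.
C*ln(N)/eps^2 ≈ 6*8.135933/0.1936 ≈ 252.1467.
m = ceil(252.1467) = 253.

253


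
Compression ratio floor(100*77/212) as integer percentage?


100*m/n = 100*77/212 ≈ 36.3208.
floor = 36.

36


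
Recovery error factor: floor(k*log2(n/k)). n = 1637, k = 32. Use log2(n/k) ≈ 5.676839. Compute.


log2(n/k) = log2(1637/32) ≈ 5.676839.
k*log2(n/k) ≈ 32*5.676839 = 181.658848.
floor(181.658848) = 181.

181


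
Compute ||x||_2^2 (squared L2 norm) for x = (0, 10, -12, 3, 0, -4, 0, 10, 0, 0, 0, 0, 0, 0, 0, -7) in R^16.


Non-zero entries: [(1, 10), (2, -12), (3, 3), (5, -4), (7, 10), (15, -7)]
Squares: [100, 144, 9, 16, 100, 49]
||x||_2^2 = sum = 418.

418


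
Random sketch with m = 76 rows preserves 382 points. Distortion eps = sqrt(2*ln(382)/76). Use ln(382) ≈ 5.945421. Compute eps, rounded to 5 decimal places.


ln(382) ≈ 5.945421.
2*ln(N)/m ≈ 2*5.945421/76 ≈ 0.15645845.
eps = sqrt(0.15645845) ≈ 0.3955483 ≈ 0.39555.

0.39555


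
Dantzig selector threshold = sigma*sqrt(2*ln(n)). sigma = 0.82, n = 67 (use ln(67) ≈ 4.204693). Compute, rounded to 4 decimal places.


ln(67) ≈ 4.204693.
2*ln(n) ≈ 8.409386.
sqrt(2*ln(n)) ≈ sqrt(8.409386) ≈ 2.899894.
threshold ≈ 0.82*2.899894 = 2.37791308 ≈ 2.3779.

2.3779


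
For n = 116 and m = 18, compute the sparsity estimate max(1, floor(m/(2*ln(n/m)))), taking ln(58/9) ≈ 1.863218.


n/m = 116/18 = 58/9.
ln(n/m) ≈ 1.863218.
2*ln(n/m) ≈ 3.726436.
m/(2*ln(n/m)) ≈ 18/3.726436 ≈ 4.8304.
floor = 4.
k_max = max(1, 4) = 4.

4


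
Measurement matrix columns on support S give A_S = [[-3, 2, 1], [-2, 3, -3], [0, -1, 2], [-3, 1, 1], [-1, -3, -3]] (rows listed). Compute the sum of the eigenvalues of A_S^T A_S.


Sum of eigenvalues of A_S^T A_S = trace(A_S^T A_S) = sum of squared column norms of A_S.
A_S^T A_S diagonal: [23, 24, 24].
trace = 23 + 24 + 24 = 71.

71


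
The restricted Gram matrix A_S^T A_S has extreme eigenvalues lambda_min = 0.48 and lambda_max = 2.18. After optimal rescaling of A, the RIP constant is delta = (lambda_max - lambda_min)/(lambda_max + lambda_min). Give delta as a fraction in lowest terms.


lambda_max - lambda_min = 2.18 - 0.48 = 1.70.
lambda_max + lambda_min = 2.18 + 0.48 = 2.66.
delta = 1.70/2.66 = 170/266 = 85/133.

85/133


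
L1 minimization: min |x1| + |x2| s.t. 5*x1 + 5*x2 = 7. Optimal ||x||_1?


Axis intercepts:
  x1 = 7/5, x2 = 0: L1 = 7/5
  x1 = 0, x2 = 7/5: L1 = 7/5
x* = (7/5, 0)
||x*||_1 = 7/5.

7/5


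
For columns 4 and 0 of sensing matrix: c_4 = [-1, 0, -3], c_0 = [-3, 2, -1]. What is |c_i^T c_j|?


Inner product: -1*-3 + 0*2 + -3*-1
Products: [3, 0, 3]
Sum = 6.
|dot| = 6.

6


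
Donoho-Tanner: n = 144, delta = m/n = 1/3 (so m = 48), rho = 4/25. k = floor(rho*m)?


m = 1/3*144 = 48.
rho = 4/25.
rho*m = 4/25*48 = 7.68.
k = floor(7.68) = 7.

7


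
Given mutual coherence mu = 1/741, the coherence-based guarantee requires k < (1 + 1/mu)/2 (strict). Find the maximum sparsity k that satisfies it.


1/mu = 741.
1 + 1/mu = 742.
(1 + 1/mu)/2 = 371 is an integer and the inequality is strict, so k_max = 371 - 1 = 370.

370


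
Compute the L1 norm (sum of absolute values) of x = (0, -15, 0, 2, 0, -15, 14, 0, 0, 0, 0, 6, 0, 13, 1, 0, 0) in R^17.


Non-zero entries: [(1, -15), (3, 2), (5, -15), (6, 14), (11, 6), (13, 13), (14, 1)]
Absolute values: [15, 2, 15, 14, 6, 13, 1]
||x||_1 = sum = 66.

66


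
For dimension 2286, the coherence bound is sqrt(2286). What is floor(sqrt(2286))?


47^2 = 2209 <= 2286 < 2304 = 48^2, so 47 <= sqrt(2286) < 48.
floor(sqrt(2286)) = 47.

47


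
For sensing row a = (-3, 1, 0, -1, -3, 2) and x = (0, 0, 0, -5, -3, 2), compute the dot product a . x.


Non-zero terms: ['-1*-5', '-3*-3', '2*2']
Products: [5, 9, 4]
y = sum = 18.

18


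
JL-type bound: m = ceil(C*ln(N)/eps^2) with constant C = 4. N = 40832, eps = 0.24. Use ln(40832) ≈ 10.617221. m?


ln(40832) ≈ 10.617221.
eps^2 = 0.24^2 = 0.0576.
C*ln(N)/eps^2 ≈ 4*10.617221/0.0576 ≈ 737.307.
m = ceil(737.307) = 738.

738


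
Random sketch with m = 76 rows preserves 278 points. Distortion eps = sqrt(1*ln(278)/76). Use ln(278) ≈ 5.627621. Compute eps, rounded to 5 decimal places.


ln(278) ≈ 5.627621.
1*ln(N)/m ≈ 1*5.627621/76 ≈ 0.07404764.
eps = sqrt(0.07404764) ≈ 0.272117 ≈ 0.27212.

0.27212


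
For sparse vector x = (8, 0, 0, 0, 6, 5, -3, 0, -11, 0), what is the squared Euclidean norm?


Non-zero entries: [(0, 8), (4, 6), (5, 5), (6, -3), (8, -11)]
Squares: [64, 36, 25, 9, 121]
||x||_2^2 = sum = 255.

255


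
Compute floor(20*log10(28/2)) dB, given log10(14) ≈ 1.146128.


||x||/||e|| = 28/2 = 14.
log10(14) ≈ 1.146128.
20*log10(||x||/||e||) ≈ 20*1.146128 = 22.92256.
floor(22.92256) = 22.

22


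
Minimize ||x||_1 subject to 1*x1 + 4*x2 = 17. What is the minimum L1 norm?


Axis intercepts:
  x1 = 17, x2 = 0: L1 = 17
  x1 = 0, x2 = 17/4: L1 = 17/4
x* = (0, 17/4)
||x*||_1 = 17/4.

17/4


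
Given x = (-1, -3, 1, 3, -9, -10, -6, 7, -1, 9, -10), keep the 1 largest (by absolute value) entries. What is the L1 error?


Sorted |x_i| descending: [10, 10, 9, 9, 7, 6, 3, 3, 1, 1, 1]
Keep top 1: [10]
Tail entries: [10, 9, 9, 7, 6, 3, 3, 1, 1, 1]
L1 error = sum of tail = 50.

50


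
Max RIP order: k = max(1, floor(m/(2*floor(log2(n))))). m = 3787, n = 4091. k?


floor(log2(4091)) = 11.
2*11 = 22.
m/(2*floor(log2(n))) = 3787/22 ≈ 172.1364.
floor = 172.
k = max(1, 172) = 172.

172


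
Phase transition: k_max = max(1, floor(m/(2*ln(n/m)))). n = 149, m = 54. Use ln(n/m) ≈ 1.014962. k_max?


n/m = 149/54.
ln(n/m) ≈ 1.014962.
2*ln(n/m) ≈ 2.029924.
m/(2*ln(n/m)) ≈ 54/2.029924 ≈ 26.602.
floor = 26.
k_max = max(1, 26) = 26.

26


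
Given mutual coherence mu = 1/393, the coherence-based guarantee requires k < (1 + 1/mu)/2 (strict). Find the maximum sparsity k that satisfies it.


1/mu = 393.
1 + 1/mu = 394.
(1 + 1/mu)/2 = 197 is an integer and the inequality is strict, so k_max = 197 - 1 = 196.

196


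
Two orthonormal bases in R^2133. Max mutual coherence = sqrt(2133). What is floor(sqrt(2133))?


46^2 = 2116 <= 2133 < 2209 = 47^2, so 46 <= sqrt(2133) < 47.
floor(sqrt(2133)) = 46.

46


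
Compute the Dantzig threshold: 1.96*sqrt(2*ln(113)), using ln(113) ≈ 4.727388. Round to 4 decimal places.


ln(113) ≈ 4.727388.
2*ln(n) ≈ 9.454776.
sqrt(2*ln(n)) ≈ sqrt(9.454776) ≈ 3.074862.
threshold ≈ 1.96*3.074862 = 6.02672952 ≈ 6.0267.

6.0267


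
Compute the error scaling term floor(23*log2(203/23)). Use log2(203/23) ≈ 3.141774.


log2(n/k) = log2(203/23) ≈ 3.141774.
k*log2(n/k) ≈ 23*3.141774 = 72.260802.
floor(72.260802) = 72.

72


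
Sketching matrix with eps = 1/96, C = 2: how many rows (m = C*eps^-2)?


1/eps = 96.
(1/eps)^2 = 9216.
m = 2*9216 = 18432.

18432


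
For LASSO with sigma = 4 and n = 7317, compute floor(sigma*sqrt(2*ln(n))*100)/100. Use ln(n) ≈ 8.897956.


ln(7317) ≈ 8.897956.
2*ln(n) ≈ 17.795912.
sqrt(2*ln(n)) ≈ sqrt(17.795912) ≈ 4.21852.
lambda ≈ 4*4.21852 = 16.87408.
floor(lambda*100)/100 = 16.87.

16.87


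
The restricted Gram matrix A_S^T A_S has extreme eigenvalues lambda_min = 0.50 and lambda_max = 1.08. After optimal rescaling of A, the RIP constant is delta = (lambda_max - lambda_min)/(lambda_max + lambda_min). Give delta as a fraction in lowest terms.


lambda_max - lambda_min = 1.08 - 0.50 = 0.58.
lambda_max + lambda_min = 1.08 + 0.50 = 1.58.
delta = 0.58/1.58 = 58/158 = 29/79.

29/79


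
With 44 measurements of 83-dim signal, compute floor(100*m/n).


100*m/n = 100*44/83 ≈ 53.012.
floor = 53.

53


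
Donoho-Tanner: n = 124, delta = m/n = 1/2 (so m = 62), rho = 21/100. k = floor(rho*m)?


m = 1/2*124 = 62.
rho = 21/100.
rho*m = 21/100*62 = 13.02.
k = floor(13.02) = 13.

13


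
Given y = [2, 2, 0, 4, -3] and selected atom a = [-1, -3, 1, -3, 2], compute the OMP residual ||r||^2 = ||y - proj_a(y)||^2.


a^T a = 24.
a^T y = -26.
coeff = -26/24 = -13/12.
||r||^2 = 29/6.

29/6


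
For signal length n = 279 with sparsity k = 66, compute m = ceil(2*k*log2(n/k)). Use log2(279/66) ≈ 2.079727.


log2(n/k) = log2(279/66) ≈ 2.079727.
2*k*log2(n/k) ≈ 2*66*2.079727 = 274.523964.
m = ceil(274.523964) = 275.

275


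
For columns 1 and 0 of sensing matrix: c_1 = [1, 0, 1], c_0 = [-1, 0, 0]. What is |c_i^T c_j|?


Inner product: 1*-1 + 0*0 + 1*0
Products: [-1, 0, 0]
Sum = -1.
|dot| = 1.

1


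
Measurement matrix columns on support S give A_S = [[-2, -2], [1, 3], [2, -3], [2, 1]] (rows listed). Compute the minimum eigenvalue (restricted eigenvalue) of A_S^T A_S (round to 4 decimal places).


A_S^T A_S = [[13, 3], [3, 23]].
trace = 36.
det = 290.
disc = trace^2 - 4*det = 1296 - 4*290 = 136.
sqrt(136) ≈ 11.661904.
lam_min = (36 - sqrt(136))/2 ≈ (36 - 11.661904)/2 = 12.169048 ≈ 12.1690.

12.1690


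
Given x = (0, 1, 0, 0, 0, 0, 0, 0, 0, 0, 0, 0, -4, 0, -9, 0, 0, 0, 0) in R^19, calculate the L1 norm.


Non-zero entries: [(1, 1), (12, -4), (14, -9)]
Absolute values: [1, 4, 9]
||x||_1 = sum = 14.

14


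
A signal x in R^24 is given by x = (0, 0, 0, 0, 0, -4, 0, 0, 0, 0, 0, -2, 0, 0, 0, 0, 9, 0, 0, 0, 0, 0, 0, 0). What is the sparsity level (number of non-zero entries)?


Non-zero positions: [5, 11, 16].
Sparsity = 3.

3


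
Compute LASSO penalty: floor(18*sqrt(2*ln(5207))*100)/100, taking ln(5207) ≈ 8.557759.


ln(5207) ≈ 8.557759.
2*ln(n) ≈ 17.115518.
sqrt(2*ln(n)) ≈ sqrt(17.115518) ≈ 4.137091.
lambda ≈ 18*4.137091 = 74.467638.
floor(lambda*100)/100 = 74.46.

74.46


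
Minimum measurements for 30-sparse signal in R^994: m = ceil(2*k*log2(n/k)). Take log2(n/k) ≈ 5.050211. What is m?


log2(n/k) = log2(994/30) ≈ 5.050211.
2*k*log2(n/k) ≈ 2*30*5.050211 = 303.01266.
m = ceil(303.01266) = 304.

304


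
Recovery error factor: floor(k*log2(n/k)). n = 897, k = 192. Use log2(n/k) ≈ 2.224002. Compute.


log2(n/k) = log2(897/192) ≈ 2.224002.
k*log2(n/k) ≈ 192*2.224002 = 427.008384.
floor(427.008384) = 427.

427


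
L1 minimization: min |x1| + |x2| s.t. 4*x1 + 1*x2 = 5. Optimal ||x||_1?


Axis intercepts:
  x1 = 5/4, x2 = 0: L1 = 5/4
  x1 = 0, x2 = 5: L1 = 5
x* = (5/4, 0)
||x*||_1 = 5/4.

5/4


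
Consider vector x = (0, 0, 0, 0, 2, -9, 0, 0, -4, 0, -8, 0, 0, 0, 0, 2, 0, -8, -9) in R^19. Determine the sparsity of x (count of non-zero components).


Non-zero positions: [4, 5, 8, 10, 15, 17, 18].
Sparsity = 7.

7


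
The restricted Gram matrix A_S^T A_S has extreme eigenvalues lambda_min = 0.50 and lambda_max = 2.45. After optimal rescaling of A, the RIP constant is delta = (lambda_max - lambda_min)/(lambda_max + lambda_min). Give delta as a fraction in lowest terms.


lambda_max - lambda_min = 2.45 - 0.50 = 1.95.
lambda_max + lambda_min = 2.45 + 0.50 = 2.95.
delta = 1.95/2.95 = 195/295 = 39/59.

39/59


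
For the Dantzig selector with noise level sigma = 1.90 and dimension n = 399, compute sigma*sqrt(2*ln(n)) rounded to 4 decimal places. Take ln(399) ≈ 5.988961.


ln(399) ≈ 5.988961.
2*ln(n) ≈ 11.977922.
sqrt(2*ln(n)) ≈ sqrt(11.977922) ≈ 3.460913.
threshold ≈ 1.90*3.460913 = 6.5757347 ≈ 6.5757.

6.5757


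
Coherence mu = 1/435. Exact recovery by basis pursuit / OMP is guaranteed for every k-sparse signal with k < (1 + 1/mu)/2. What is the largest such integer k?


1/mu = 435.
1 + 1/mu = 436.
(1 + 1/mu)/2 = 218 is an integer and the inequality is strict, so k_max = 218 - 1 = 217.

217


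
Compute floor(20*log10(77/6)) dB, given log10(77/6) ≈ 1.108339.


||x||/||e|| = 77/6.
log10(77/6) ≈ 1.108339.
20*log10(||x||/||e||) ≈ 20*1.108339 = 22.16678.
floor(22.16678) = 22.

22


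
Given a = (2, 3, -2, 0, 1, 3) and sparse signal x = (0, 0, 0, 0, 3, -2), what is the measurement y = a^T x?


Non-zero terms: ['1*3', '3*-2']
Products: [3, -6]
y = sum = -3.

-3


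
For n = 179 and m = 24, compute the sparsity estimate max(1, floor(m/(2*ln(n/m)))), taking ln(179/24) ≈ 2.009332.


n/m = 179/24.
ln(n/m) ≈ 2.009332.
2*ln(n/m) ≈ 4.018664.
m/(2*ln(n/m)) ≈ 24/4.018664 ≈ 5.9721.
floor = 5.
k_max = max(1, 5) = 5.

5


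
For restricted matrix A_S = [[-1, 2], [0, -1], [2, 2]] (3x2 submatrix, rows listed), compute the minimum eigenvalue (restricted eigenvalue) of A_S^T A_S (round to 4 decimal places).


A_S^T A_S = [[5, 2], [2, 9]].
trace = 14.
det = 41.
disc = trace^2 - 4*det = 196 - 4*41 = 32.
sqrt(32) ≈ 5.656854.
lam_min = (14 - sqrt(32))/2 ≈ (14 - 5.656854)/2 = 4.171573 ≈ 4.1716.

4.1716


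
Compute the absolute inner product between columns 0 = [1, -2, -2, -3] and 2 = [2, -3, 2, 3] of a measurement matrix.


Inner product: 1*2 + -2*-3 + -2*2 + -3*3
Products: [2, 6, -4, -9]
Sum = -5.
|dot| = 5.

5


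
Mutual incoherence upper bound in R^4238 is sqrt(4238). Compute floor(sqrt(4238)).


65^2 = 4225 <= 4238 < 4356 = 66^2, so 65 <= sqrt(4238) < 66.
floor(sqrt(4238)) = 65.

65


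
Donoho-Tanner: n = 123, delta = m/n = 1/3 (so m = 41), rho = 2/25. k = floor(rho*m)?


m = 1/3*123 = 41.
rho = 2/25.
rho*m = 2/25*41 = 3.28.
k = floor(3.28) = 3.

3


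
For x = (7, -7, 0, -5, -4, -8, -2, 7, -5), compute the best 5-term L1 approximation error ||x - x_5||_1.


Sorted |x_i| descending: [8, 7, 7, 7, 5, 5, 4, 2, 0]
Keep top 5: [8, 7, 7, 7, 5]
Tail entries: [5, 4, 2, 0]
L1 error = sum of tail = 11.

11
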